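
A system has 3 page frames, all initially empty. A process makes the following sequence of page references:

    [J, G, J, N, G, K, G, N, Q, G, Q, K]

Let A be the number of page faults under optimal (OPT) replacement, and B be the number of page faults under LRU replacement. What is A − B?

-1

Under OPT: F F . F . F . . F . . . → 5 faults.
Under LRU: F F . F . F . . F . . F → 6 faults.
A − B = 5 − 6 = -1.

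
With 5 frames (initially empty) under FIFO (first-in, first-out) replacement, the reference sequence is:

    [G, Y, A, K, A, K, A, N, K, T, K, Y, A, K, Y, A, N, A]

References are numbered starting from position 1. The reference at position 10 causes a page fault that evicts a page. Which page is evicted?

pos 1: G → miss, frames (G)
pos 2: Y → miss, frames (G Y)
pos 3: A → miss, frames (G Y A)
pos 4: K → miss, frames (G Y A K)
pos 5: A → hit
pos 6: K → hit
pos 7: A → hit
pos 8: N → miss, frames (G Y A K N)
pos 9: K → hit
pos 10: T → miss, evict G, frames (Y A K N T)
At position 10, page G is evicted.

G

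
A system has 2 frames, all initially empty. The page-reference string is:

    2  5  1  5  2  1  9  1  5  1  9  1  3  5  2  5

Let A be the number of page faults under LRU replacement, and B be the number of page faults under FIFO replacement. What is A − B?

-1

Under LRU: F F F . F F F . F . F . F F F . → 11 faults.
Under FIFO: F F F . F . F F F . F F F F F . → 12 faults.
A − B = 11 − 12 = -1.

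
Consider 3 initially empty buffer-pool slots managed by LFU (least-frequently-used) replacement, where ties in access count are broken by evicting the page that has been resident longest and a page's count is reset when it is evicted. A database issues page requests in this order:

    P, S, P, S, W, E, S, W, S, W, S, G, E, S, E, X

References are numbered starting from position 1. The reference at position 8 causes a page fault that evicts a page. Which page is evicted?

pos 1: P -> fault, frames [P]
pos 2: S -> fault, frames [P, S]
pos 3: P -> hit
pos 4: S -> hit
pos 5: W -> fault, frames [P, S, W]
pos 6: E -> fault, evict W, frames [P, S, E]
pos 7: S -> hit
pos 8: W -> fault, evict E, frames [P, S, W]
At position 8, page E is evicted.

E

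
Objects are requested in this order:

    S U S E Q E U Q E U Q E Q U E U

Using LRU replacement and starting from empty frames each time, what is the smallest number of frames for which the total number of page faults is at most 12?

2

f=1: 16 faults
f=2: 12 faults
f=3: 5 faults
f=4: 4 faults
Smallest f with faults ≤ 12 is 2.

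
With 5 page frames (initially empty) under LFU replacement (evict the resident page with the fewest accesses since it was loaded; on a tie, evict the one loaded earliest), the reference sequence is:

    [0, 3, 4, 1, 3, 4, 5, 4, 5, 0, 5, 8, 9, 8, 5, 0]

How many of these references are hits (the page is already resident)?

0 -> miss, frames (0)
3 -> miss, frames (0 3)
4 -> miss, frames (0 3 4)
1 -> miss, frames (0 3 4 1)
3 -> hit
4 -> hit
5 -> miss, frames (0 3 4 1 5)
4 -> hit
5 -> hit
0 -> hit
5 -> hit
8 -> miss, evict 1, frames (0 3 4 5 8)
9 -> miss, evict 8, frames (0 3 4 5 9)
8 -> miss, evict 9, frames (0 3 4 5 8)
5 -> hit
0 -> hit
Hits: 8.

8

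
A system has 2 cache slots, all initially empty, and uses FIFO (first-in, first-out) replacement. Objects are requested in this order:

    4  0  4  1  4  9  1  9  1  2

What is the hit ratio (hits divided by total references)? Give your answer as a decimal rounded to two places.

0.30

4: fault, frames [4]
0: fault, frames [4, 0]
4: hit
1: fault, evict 4, frames [0, 1]
4: fault, evict 0, frames [1, 4]
9: fault, evict 1, frames [4, 9]
1: fault, evict 4, frames [9, 1]
9: hit
1: hit
2: fault, evict 9, frames [1, 2]
Hits: 3 of 10 references → 3/10 = 0.3000.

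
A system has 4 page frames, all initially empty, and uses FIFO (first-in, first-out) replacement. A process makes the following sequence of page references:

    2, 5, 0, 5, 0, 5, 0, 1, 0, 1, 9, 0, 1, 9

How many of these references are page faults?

2 -> miss, frames {2}
5 -> miss, frames {2,5}
0 -> miss, frames {2,5,0}
5 -> hit
0 -> hit
5 -> hit
0 -> hit
1 -> miss, frames {2,5,0,1}
0 -> hit
1 -> hit
9 -> miss, evict 2, frames {5,0,1,9}
0 -> hit
1 -> hit
9 -> hit
Page faults: 5.

5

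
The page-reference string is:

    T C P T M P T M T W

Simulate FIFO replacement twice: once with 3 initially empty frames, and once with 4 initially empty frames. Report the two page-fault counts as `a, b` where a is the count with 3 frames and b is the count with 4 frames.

3 frames: F F F . F . F . . F → 6 faults.
4 frames: F F F . F . . . . F → 5 faults.
5 < 6: adding a frame reduced faults, as is typical.

6, 5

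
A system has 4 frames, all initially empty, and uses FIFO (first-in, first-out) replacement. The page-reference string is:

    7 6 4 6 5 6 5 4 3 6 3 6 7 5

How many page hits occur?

8

7 -> fault, frames {7}
6 -> fault, frames {7,6}
4 -> fault, frames {7,6,4}
6 -> hit
5 -> fault, frames {7,6,4,5}
6 -> hit
5 -> hit
4 -> hit
3 -> fault, evict 7, frames {6,4,5,3}
6 -> hit
3 -> hit
6 -> hit
7 -> fault, evict 6, frames {4,5,3,7}
5 -> hit
Hits: 8.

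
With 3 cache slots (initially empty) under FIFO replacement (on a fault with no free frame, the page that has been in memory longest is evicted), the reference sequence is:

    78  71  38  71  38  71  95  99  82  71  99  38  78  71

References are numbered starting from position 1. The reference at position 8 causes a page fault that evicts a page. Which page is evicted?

71

pos 1: 78 → fault, frames (78)
pos 2: 71 → fault, frames (78 71)
pos 3: 38 → fault, frames (78 71 38)
pos 4: 71 → hit
pos 5: 38 → hit
pos 6: 71 → hit
pos 7: 95 → fault, evict 78, frames (71 38 95)
pos 8: 99 → fault, evict 71, frames (38 95 99)
At position 8, page 71 is evicted.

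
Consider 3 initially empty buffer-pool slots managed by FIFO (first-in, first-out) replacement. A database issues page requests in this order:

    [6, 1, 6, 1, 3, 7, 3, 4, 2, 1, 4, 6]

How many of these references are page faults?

8

6 → miss, frames [6]
1 → miss, frames [6, 1]
6 → hit
1 → hit
3 → miss, frames [6, 1, 3]
7 → miss, evict 6, frames [1, 3, 7]
3 → hit
4 → miss, evict 1, frames [3, 7, 4]
2 → miss, evict 3, frames [7, 4, 2]
1 → miss, evict 7, frames [4, 2, 1]
4 → hit
6 → miss, evict 4, frames [2, 1, 6]
Page faults: 8.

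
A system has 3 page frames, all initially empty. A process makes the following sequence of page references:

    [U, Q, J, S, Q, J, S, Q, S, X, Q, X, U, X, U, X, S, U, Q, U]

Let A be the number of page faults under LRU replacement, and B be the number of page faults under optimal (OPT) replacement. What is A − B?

Under LRU: F F F F . . . . . F . . F . . . F . F . → 8 faults.
Under OPT: F F F F . . . . . F . . F . . . . . F . → 7 faults.
A − B = 8 − 7 = 1.

1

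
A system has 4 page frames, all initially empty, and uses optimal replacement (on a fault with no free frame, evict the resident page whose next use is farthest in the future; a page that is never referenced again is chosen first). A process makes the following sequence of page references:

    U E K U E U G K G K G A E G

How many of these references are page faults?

U -> miss, frames {U}
E -> miss, frames {U,E}
K -> miss, frames {U,E,K}
U -> hit
E -> hit
U -> hit
G -> miss, frames {U,E,K,G}
K -> hit
G -> hit
K -> hit
G -> hit
A -> miss, evict K, frames {U,E,G,A}
E -> hit
G -> hit
Page faults: 5.

5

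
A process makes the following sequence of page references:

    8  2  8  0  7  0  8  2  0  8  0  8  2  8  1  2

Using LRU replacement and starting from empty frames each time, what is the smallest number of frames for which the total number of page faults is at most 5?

4

f=1: 16 faults
f=2: 11 faults
f=3: 6 faults
f=4: 5 faults
f=5: 5 faults
Smallest f with faults ≤ 5 is 4.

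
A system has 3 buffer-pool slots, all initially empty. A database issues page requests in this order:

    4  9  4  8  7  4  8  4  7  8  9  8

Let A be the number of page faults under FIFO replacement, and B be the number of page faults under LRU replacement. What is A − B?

Under FIFO: F F . F F F . . . . F F → 7 faults.
Under LRU: F F . F F . . . . . F . → 5 faults.
A − B = 7 − 5 = 2.

2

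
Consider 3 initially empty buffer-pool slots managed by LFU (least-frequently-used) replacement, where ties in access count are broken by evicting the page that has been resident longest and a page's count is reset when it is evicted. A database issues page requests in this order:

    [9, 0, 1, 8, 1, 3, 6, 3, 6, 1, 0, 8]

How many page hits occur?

9 -> miss, frames {9}
0 -> miss, frames {9,0}
1 -> miss, frames {9,0,1}
8 -> miss, evict 9, frames {0,1,8}
1 -> hit
3 -> miss, evict 0, frames {1,8,3}
6 -> miss, evict 8, frames {1,3,6}
3 -> hit
6 -> hit
1 -> hit
0 -> miss, evict 3, frames {1,6,0}
8 -> miss, evict 0, frames {1,6,8}
Hits: 4.

4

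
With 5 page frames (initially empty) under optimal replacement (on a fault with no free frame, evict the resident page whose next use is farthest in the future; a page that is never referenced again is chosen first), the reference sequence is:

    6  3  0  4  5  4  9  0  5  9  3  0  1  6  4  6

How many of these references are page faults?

6 → miss, frames (6)
3 → miss, frames (6 3)
0 → miss, frames (6 3 0)
4 → miss, frames (6 3 0 4)
5 → miss, frames (6 3 0 4 5)
4 → hit
9 → miss, evict 4, frames (6 3 0 5 9)
0 → hit
5 → hit
9 → hit
3 → hit
0 → hit
1 → miss, evict 9, frames (6 3 0 5 1)
6 → hit
4 → miss, evict 1, frames (6 3 0 5 4)
6 → hit
Page faults: 8.

8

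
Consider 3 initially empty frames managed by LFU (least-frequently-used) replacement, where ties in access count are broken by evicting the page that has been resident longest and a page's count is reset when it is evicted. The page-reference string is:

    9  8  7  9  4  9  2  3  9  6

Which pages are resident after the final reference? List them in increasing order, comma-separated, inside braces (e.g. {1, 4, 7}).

{3, 6, 9}

9: miss, frames [9]
8: miss, frames [9, 8]
7: miss, frames [9, 8, 7]
9: hit
4: miss, evict 8, frames [9, 7, 4]
9: hit
2: miss, evict 7, frames [9, 4, 2]
3: miss, evict 4, frames [9, 2, 3]
9: hit
6: miss, evict 2, frames [9, 3, 6]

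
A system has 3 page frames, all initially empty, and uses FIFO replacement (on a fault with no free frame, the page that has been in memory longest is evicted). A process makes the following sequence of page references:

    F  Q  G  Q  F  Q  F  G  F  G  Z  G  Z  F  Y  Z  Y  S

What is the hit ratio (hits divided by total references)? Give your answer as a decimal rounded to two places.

0.61

F: fault, frames {F}
Q: fault, frames {F,Q}
G: fault, frames {F,Q,G}
Q: hit
F: hit
Q: hit
F: hit
G: hit
F: hit
G: hit
Z: fault, evict F, frames {Q,G,Z}
G: hit
Z: hit
F: fault, evict Q, frames {G,Z,F}
Y: fault, evict G, frames {Z,F,Y}
Z: hit
Y: hit
S: fault, evict Z, frames {F,Y,S}
Hits: 11 of 18 references → 11/18 = 0.6111.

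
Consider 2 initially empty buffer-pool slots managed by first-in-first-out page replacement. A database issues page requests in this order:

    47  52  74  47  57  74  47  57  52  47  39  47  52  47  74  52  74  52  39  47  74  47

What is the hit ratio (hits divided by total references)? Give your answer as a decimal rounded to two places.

47: fault, frames [47]
52: fault, frames [47, 52]
74: fault, evict 47, frames [52, 74]
47: fault, evict 52, frames [74, 47]
57: fault, evict 74, frames [47, 57]
74: fault, evict 47, frames [57, 74]
47: fault, evict 57, frames [74, 47]
57: fault, evict 74, frames [47, 57]
52: fault, evict 47, frames [57, 52]
47: fault, evict 57, frames [52, 47]
39: fault, evict 52, frames [47, 39]
47: hit
52: fault, evict 47, frames [39, 52]
47: fault, evict 39, frames [52, 47]
74: fault, evict 52, frames [47, 74]
52: fault, evict 47, frames [74, 52]
74: hit
52: hit
39: fault, evict 74, frames [52, 39]
47: fault, evict 52, frames [39, 47]
74: fault, evict 39, frames [47, 74]
47: hit
Hits: 4 of 22 references → 4/22 = 0.1818.

0.18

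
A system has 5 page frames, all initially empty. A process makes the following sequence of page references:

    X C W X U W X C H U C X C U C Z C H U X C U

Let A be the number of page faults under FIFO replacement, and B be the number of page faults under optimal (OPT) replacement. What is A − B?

2

Under FIFO: F F F . F . . . F . . . . . . F . . . F F . → 8 faults.
Under OPT: F F F . F . . . F . . . . . . F . . . . . . → 6 faults.
A − B = 8 − 6 = 2.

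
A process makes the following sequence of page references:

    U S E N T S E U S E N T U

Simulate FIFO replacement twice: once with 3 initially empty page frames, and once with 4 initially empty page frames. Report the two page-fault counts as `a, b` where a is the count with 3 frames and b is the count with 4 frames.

3 frames: F F F F F F F F . . F F . → 10 faults.
4 frames: F F F F F . . F F F F F F → 11 faults.
11 > 10: adding a frame increased faults — Belady's anomaly.

10, 11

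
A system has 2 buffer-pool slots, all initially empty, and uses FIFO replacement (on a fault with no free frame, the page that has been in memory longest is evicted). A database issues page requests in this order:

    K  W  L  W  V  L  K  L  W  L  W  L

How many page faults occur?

7

K: fault, frames [K]
W: fault, frames [K, W]
L: fault, evict K, frames [W, L]
W: hit
V: fault, evict W, frames [L, V]
L: hit
K: fault, evict L, frames [V, K]
L: fault, evict V, frames [K, L]
W: fault, evict K, frames [L, W]
L: hit
W: hit
L: hit
Page faults: 7.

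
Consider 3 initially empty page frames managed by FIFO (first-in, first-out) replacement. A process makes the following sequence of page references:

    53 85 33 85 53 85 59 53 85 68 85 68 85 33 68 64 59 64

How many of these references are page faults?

10

53 → fault, frames {53}
85 → fault, frames {53,85}
33 → fault, frames {53,85,33}
85 → hit
53 → hit
85 → hit
59 → fault, evict 53, frames {85,33,59}
53 → fault, evict 85, frames {33,59,53}
85 → fault, evict 33, frames {59,53,85}
68 → fault, evict 59, frames {53,85,68}
85 → hit
68 → hit
85 → hit
33 → fault, evict 53, frames {85,68,33}
68 → hit
64 → fault, evict 85, frames {68,33,64}
59 → fault, evict 68, frames {33,64,59}
64 → hit
Page faults: 10.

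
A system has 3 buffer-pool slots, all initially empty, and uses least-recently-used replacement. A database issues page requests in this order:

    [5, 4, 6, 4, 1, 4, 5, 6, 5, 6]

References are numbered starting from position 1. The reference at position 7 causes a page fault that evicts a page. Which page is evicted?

6

pos 1: 5 -> miss, frames [5]
pos 2: 4 -> miss, frames [5, 4]
pos 3: 6 -> miss, frames [5, 4, 6]
pos 4: 4 -> hit
pos 5: 1 -> miss, evict 5, frames [6, 4, 1]
pos 6: 4 -> hit
pos 7: 5 -> miss, evict 6, frames [1, 4, 5]
At position 7, page 6 is evicted.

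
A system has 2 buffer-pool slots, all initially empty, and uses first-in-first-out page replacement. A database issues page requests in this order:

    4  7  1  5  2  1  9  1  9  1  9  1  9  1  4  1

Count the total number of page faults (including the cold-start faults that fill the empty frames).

4 → fault, frames {4}
7 → fault, frames {4,7}
1 → fault, evict 4, frames {7,1}
5 → fault, evict 7, frames {1,5}
2 → fault, evict 1, frames {5,2}
1 → fault, evict 5, frames {2,1}
9 → fault, evict 2, frames {1,9}
1 → hit
9 → hit
1 → hit
9 → hit
1 → hit
9 → hit
1 → hit
4 → fault, evict 1, frames {9,4}
1 → fault, evict 9, frames {4,1}
Page faults: 9.

9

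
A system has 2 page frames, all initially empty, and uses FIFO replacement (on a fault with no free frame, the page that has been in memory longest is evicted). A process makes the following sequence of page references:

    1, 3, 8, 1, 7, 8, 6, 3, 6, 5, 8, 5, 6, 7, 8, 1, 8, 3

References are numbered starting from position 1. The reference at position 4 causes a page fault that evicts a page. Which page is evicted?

3

pos 1: 1 → miss, frames {1}
pos 2: 3 → miss, frames {1,3}
pos 3: 8 → miss, evict 1, frames {3,8}
pos 4: 1 → miss, evict 3, frames {8,1}
At position 4, page 3 is evicted.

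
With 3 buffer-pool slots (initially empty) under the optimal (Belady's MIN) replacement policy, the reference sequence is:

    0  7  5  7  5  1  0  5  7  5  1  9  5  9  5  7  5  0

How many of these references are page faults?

0 → fault, frames {0}
7 → fault, frames {0,7}
5 → fault, frames {0,7,5}
7 → hit
5 → hit
1 → fault, evict 7, frames {0,5,1}
0 → hit
5 → hit
7 → fault, evict 0, frames {5,1,7}
5 → hit
1 → hit
9 → fault, evict 1, frames {5,7,9}
5 → hit
9 → hit
5 → hit
7 → hit
5 → hit
0 → fault, evict 9, frames {5,7,0}
Page faults: 7.

7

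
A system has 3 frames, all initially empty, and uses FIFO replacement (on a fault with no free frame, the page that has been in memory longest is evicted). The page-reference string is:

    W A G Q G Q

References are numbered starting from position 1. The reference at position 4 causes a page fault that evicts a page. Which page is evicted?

pos 1: W → fault, frames [W]
pos 2: A → fault, frames [W, A]
pos 3: G → fault, frames [W, A, G]
pos 4: Q → fault, evict W, frames [A, G, Q]
At position 4, page W is evicted.

W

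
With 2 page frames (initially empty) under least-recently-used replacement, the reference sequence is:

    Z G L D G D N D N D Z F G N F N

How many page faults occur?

Z: miss, frames (Z)
G: miss, frames (Z G)
L: miss, evict Z, frames (G L)
D: miss, evict G, frames (L D)
G: miss, evict L, frames (D G)
D: hit
N: miss, evict G, frames (D N)
D: hit
N: hit
D: hit
Z: miss, evict N, frames (D Z)
F: miss, evict D, frames (Z F)
G: miss, evict Z, frames (F G)
N: miss, evict F, frames (G N)
F: miss, evict G, frames (N F)
N: hit
Page faults: 11.

11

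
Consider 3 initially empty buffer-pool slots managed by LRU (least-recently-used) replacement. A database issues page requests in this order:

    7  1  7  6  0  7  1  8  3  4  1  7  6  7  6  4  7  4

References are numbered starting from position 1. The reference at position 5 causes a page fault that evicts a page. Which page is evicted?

pos 1: 7: fault, frames (7)
pos 2: 1: fault, frames (7 1)
pos 3: 7: hit
pos 4: 6: fault, frames (1 7 6)
pos 5: 0: fault, evict 1, frames (7 6 0)
At position 5, page 1 is evicted.

1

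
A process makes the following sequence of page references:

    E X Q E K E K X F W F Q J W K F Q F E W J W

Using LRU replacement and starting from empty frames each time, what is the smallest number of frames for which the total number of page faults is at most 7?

f=1: 22 faults
f=2: 17 faults
f=3: 16 faults
f=4: 14 faults
f=5: 11 faults
f=6: 8 faults
f=7: 7 faults
Smallest f with faults ≤ 7 is 7.

7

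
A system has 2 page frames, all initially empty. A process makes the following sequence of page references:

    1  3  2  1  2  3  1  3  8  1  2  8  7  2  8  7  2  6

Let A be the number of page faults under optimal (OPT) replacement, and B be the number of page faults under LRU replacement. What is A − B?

Under OPT: F F F . . F . . F . F . F . F . F F → 10 faults.
Under LRU: F F F F . F F . F F F F F F F F F F → 16 faults.
A − B = 10 − 16 = -6.

-6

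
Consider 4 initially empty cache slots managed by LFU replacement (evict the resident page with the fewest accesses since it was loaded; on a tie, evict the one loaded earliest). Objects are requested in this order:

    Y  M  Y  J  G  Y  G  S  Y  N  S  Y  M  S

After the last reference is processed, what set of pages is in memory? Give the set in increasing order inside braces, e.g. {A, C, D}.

{G, M, S, Y}

Y: miss, frames {Y}
M: miss, frames {Y,M}
Y: hit
J: miss, frames {Y,M,J}
G: miss, frames {Y,M,J,G}
Y: hit
G: hit
S: miss, evict M, frames {Y,J,G,S}
Y: hit
N: miss, evict J, frames {Y,G,S,N}
S: hit
Y: hit
M: miss, evict N, frames {Y,G,S,M}
S: hit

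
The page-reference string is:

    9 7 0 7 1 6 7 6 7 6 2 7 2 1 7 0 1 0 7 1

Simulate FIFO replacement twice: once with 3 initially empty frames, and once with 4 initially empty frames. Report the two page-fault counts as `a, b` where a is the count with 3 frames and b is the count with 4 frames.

10, 9

3 frames: F F F . F F F . . . F . . F . F . . F . → 10 faults.
4 frames: F F F . F F . . . . F F . . . F F . . . → 9 faults.
9 < 10: adding a frame reduced faults, as is typical.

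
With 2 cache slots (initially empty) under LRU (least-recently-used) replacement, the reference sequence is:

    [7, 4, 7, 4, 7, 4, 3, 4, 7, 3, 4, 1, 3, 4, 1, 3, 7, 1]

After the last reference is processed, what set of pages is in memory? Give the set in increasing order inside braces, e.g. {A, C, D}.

{1, 7}

7 -> miss, frames [7]
4 -> miss, frames [7, 4]
7 -> hit
4 -> hit
7 -> hit
4 -> hit
3 -> miss, evict 7, frames [4, 3]
4 -> hit
7 -> miss, evict 3, frames [4, 7]
3 -> miss, evict 4, frames [7, 3]
4 -> miss, evict 7, frames [3, 4]
1 -> miss, evict 3, frames [4, 1]
3 -> miss, evict 4, frames [1, 3]
4 -> miss, evict 1, frames [3, 4]
1 -> miss, evict 3, frames [4, 1]
3 -> miss, evict 4, frames [1, 3]
7 -> miss, evict 1, frames [3, 7]
1 -> miss, evict 3, frames [7, 1]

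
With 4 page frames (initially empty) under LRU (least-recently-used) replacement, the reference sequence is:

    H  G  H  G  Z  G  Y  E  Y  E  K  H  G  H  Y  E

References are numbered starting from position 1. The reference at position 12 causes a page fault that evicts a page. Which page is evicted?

pos 1: H → fault, frames {H}
pos 2: G → fault, frames {H,G}
pos 3: H → hit
pos 4: G → hit
pos 5: Z → fault, frames {H,G,Z}
pos 6: G → hit
pos 7: Y → fault, frames {H,Z,G,Y}
pos 8: E → fault, evict H, frames {Z,G,Y,E}
pos 9: Y → hit
pos 10: E → hit
pos 11: K → fault, evict Z, frames {G,Y,E,K}
pos 12: H → fault, evict G, frames {Y,E,K,H}
At position 12, page G is evicted.

G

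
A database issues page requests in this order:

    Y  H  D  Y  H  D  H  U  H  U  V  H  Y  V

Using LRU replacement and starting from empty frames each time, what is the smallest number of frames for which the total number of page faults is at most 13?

2

f=1: 14 faults
f=2: 11 faults
f=3: 6 faults
f=4: 6 faults
f=5: 5 faults
Smallest f with faults ≤ 13 is 2.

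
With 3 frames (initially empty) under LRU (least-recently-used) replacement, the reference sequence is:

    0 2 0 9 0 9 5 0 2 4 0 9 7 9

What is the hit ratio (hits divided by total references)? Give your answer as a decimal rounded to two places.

0 → miss, frames (0)
2 → miss, frames (0 2)
0 → hit
9 → miss, frames (2 0 9)
0 → hit
9 → hit
5 → miss, evict 2, frames (0 9 5)
0 → hit
2 → miss, evict 9, frames (5 0 2)
4 → miss, evict 5, frames (0 2 4)
0 → hit
9 → miss, evict 2, frames (4 0 9)
7 → miss, evict 4, frames (0 9 7)
9 → hit
Hits: 6 of 14 references → 6/14 = 0.4286.

0.43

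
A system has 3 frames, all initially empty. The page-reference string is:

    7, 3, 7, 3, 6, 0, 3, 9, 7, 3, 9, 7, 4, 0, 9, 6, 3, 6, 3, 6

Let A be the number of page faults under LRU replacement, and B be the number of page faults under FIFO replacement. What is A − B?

Under LRU: F F . . F F . F F . . . F F F F F . . . → 11 faults.
Under FIFO: F F . . F F . F F F . . F F F F F . . . → 12 faults.
A − B = 11 − 12 = -1.

-1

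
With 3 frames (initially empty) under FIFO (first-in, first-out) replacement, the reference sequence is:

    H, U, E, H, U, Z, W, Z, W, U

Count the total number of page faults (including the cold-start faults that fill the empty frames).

6

H -> miss, frames [H]
U -> miss, frames [H, U]
E -> miss, frames [H, U, E]
H -> hit
U -> hit
Z -> miss, evict H, frames [U, E, Z]
W -> miss, evict U, frames [E, Z, W]
Z -> hit
W -> hit
U -> miss, evict E, frames [Z, W, U]
Page faults: 6.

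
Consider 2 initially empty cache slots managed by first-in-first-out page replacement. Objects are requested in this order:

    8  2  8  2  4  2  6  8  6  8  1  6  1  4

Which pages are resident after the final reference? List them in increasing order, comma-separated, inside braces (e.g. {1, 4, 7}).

{4, 6}

8 -> fault, frames (8)
2 -> fault, frames (8 2)
8 -> hit
2 -> hit
4 -> fault, evict 8, frames (2 4)
2 -> hit
6 -> fault, evict 2, frames (4 6)
8 -> fault, evict 4, frames (6 8)
6 -> hit
8 -> hit
1 -> fault, evict 6, frames (8 1)
6 -> fault, evict 8, frames (1 6)
1 -> hit
4 -> fault, evict 1, frames (6 4)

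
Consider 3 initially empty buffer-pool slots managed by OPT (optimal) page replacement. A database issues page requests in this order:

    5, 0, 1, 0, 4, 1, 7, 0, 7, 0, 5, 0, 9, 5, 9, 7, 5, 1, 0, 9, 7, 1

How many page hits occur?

12

5 -> fault, frames (5)
0 -> fault, frames (5 0)
1 -> fault, frames (5 0 1)
0 -> hit
4 -> fault, evict 5, frames (0 1 4)
1 -> hit
7 -> fault, evict 4, frames (0 1 7)
0 -> hit
7 -> hit
0 -> hit
5 -> fault, evict 1, frames (0 7 5)
0 -> hit
9 -> fault, evict 0, frames (7 5 9)
5 -> hit
9 -> hit
7 -> hit
5 -> hit
1 -> fault, evict 5, frames (7 9 1)
0 -> fault, evict 1, frames (7 9 0)
9 -> hit
7 -> hit
1 -> fault, evict 0, frames (7 9 1)
Hits: 12.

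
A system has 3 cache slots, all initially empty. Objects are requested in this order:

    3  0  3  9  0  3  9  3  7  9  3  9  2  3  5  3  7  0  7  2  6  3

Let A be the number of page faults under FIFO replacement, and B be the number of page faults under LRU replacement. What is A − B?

Under FIFO: F F . F . . . . F . F . F . F . F F . F F F → 12 faults.
Under LRU: F F . F . . . . F . . . F . F . F F . F F F → 11 faults.
A − B = 12 − 11 = 1.

1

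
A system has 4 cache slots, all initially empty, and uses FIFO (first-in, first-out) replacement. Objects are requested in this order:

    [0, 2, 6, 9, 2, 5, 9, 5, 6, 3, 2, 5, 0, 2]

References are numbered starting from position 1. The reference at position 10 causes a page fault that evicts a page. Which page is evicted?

2

pos 1: 0: fault, frames [0]
pos 2: 2: fault, frames [0, 2]
pos 3: 6: fault, frames [0, 2, 6]
pos 4: 9: fault, frames [0, 2, 6, 9]
pos 5: 2: hit
pos 6: 5: fault, evict 0, frames [2, 6, 9, 5]
pos 7: 9: hit
pos 8: 5: hit
pos 9: 6: hit
pos 10: 3: fault, evict 2, frames [6, 9, 5, 3]
At position 10, page 2 is evicted.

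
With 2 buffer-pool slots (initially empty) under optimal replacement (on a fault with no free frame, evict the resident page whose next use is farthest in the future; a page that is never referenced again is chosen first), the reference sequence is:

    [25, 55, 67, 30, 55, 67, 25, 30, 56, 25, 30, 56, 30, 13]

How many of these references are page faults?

9

25: fault, frames [25]
55: fault, frames [25, 55]
67: fault, evict 25, frames [55, 67]
30: fault, evict 67, frames [55, 30]
55: hit
67: fault, evict 55, frames [30, 67]
25: fault, evict 67, frames [30, 25]
30: hit
56: fault, evict 30, frames [25, 56]
25: hit
30: fault, evict 25, frames [56, 30]
56: hit
30: hit
13: fault, evict 30, frames [56, 13]
Page faults: 9.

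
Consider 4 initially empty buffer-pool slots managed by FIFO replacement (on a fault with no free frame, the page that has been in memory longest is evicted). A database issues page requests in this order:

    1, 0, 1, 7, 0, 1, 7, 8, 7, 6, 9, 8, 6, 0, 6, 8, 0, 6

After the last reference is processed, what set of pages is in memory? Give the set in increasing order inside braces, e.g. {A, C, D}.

1 → fault, frames (1)
0 → fault, frames (1 0)
1 → hit
7 → fault, frames (1 0 7)
0 → hit
1 → hit
7 → hit
8 → fault, frames (1 0 7 8)
7 → hit
6 → fault, evict 1, frames (0 7 8 6)
9 → fault, evict 0, frames (7 8 6 9)
8 → hit
6 → hit
0 → fault, evict 7, frames (8 6 9 0)
6 → hit
8 → hit
0 → hit
6 → hit

{0, 6, 8, 9}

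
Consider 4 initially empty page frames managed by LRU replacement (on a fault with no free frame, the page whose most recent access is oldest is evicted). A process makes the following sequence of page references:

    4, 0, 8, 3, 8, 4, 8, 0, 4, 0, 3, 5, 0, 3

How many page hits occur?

9

4 → miss, frames (4)
0 → miss, frames (4 0)
8 → miss, frames (4 0 8)
3 → miss, frames (4 0 8 3)
8 → hit
4 → hit
8 → hit
0 → hit
4 → hit
0 → hit
3 → hit
5 → miss, evict 8, frames (4 0 3 5)
0 → hit
3 → hit
Hits: 9.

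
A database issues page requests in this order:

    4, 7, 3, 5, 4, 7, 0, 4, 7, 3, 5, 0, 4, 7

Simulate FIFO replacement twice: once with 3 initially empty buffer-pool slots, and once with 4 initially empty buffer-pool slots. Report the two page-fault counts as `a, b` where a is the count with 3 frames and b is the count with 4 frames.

11, 12

3 frames: F F F F F F F . . F F . F F → 11 faults.
4 frames: F F F F . . F F F F F F F F → 12 faults.
12 > 11: adding a frame increased faults — Belady's anomaly.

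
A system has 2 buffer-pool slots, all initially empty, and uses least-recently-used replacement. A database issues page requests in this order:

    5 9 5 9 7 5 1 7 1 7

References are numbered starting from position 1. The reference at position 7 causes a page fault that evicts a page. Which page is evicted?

pos 1: 5: miss, frames (5)
pos 2: 9: miss, frames (5 9)
pos 3: 5: hit
pos 4: 9: hit
pos 5: 7: miss, evict 5, frames (9 7)
pos 6: 5: miss, evict 9, frames (7 5)
pos 7: 1: miss, evict 7, frames (5 1)
At position 7, page 7 is evicted.

7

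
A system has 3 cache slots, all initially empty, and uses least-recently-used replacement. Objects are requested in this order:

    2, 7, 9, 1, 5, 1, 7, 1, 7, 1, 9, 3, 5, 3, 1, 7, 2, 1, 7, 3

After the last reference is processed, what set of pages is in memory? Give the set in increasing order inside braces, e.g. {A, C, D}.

2 → miss, frames (2)
7 → miss, frames (2 7)
9 → miss, frames (2 7 9)
1 → miss, evict 2, frames (7 9 1)
5 → miss, evict 7, frames (9 1 5)
1 → hit
7 → miss, evict 9, frames (5 1 7)
1 → hit
7 → hit
1 → hit
9 → miss, evict 5, frames (7 1 9)
3 → miss, evict 7, frames (1 9 3)
5 → miss, evict 1, frames (9 3 5)
3 → hit
1 → miss, evict 9, frames (5 3 1)
7 → miss, evict 5, frames (3 1 7)
2 → miss, evict 3, frames (1 7 2)
1 → hit
7 → hit
3 → miss, evict 2, frames (1 7 3)

{1, 3, 7}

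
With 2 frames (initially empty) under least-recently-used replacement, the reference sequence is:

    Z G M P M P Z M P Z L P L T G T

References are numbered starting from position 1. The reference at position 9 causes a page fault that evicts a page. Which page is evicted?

pos 1: Z -> fault, frames (Z)
pos 2: G -> fault, frames (Z G)
pos 3: M -> fault, evict Z, frames (G M)
pos 4: P -> fault, evict G, frames (M P)
pos 5: M -> hit
pos 6: P -> hit
pos 7: Z -> fault, evict M, frames (P Z)
pos 8: M -> fault, evict P, frames (Z M)
pos 9: P -> fault, evict Z, frames (M P)
At position 9, page Z is evicted.

Z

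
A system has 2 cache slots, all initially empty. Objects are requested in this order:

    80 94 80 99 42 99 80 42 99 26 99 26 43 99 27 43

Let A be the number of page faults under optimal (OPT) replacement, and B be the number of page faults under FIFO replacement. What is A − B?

-2

Under OPT: F F . F F . F . F F . . F . F . → 9 faults.
Under FIFO: F F . F F . F . F F . . F F F F → 11 faults.
A − B = 9 − 11 = -2.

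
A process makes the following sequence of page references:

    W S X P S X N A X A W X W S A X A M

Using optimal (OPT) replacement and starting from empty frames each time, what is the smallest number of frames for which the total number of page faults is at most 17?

2

f=1: 18 faults
f=2: 11 faults
f=3: 9 faults
f=4: 7 faults
f=5: 7 faults
f=6: 7 faults
f=7: 7 faults
Smallest f with faults ≤ 17 is 2.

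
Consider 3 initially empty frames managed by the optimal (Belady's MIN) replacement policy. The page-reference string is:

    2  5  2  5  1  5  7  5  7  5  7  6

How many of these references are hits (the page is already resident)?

2: miss, frames (2)
5: miss, frames (2 5)
2: hit
5: hit
1: miss, frames (2 5 1)
5: hit
7: miss, evict 1, frames (2 5 7)
5: hit
7: hit
5: hit
7: hit
6: miss, evict 7, frames (2 5 6)
Hits: 7.

7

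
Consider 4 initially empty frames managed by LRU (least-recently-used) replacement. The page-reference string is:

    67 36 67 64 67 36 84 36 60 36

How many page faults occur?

5

67 → fault, frames [67]
36 → fault, frames [67, 36]
67 → hit
64 → fault, frames [36, 67, 64]
67 → hit
36 → hit
84 → fault, frames [64, 67, 36, 84]
36 → hit
60 → fault, evict 64, frames [67, 84, 36, 60]
36 → hit
Page faults: 5.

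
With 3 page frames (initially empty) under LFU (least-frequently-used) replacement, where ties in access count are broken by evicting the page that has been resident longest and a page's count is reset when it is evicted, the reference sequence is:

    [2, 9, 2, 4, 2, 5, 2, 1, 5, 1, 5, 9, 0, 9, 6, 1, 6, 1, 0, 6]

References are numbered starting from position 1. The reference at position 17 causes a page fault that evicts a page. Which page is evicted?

pos 1: 2 → fault, frames (2)
pos 2: 9 → fault, frames (2 9)
pos 3: 2 → hit
pos 4: 4 → fault, frames (2 9 4)
pos 5: 2 → hit
pos 6: 5 → fault, evict 9, frames (2 4 5)
pos 7: 2 → hit
pos 8: 1 → fault, evict 4, frames (2 5 1)
pos 9: 5 → hit
pos 10: 1 → hit
pos 11: 5 → hit
pos 12: 9 → fault, evict 1, frames (2 5 9)
pos 13: 0 → fault, evict 9, frames (2 5 0)
pos 14: 9 → fault, evict 0, frames (2 5 9)
pos 15: 6 → fault, evict 9, frames (2 5 6)
pos 16: 1 → fault, evict 6, frames (2 5 1)
pos 17: 6 → fault, evict 1, frames (2 5 6)
At position 17, page 1 is evicted.

1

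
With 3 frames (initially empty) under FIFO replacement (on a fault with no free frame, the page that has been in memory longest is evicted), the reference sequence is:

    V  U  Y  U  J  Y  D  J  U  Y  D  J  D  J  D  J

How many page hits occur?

V: miss, frames {V}
U: miss, frames {V,U}
Y: miss, frames {V,U,Y}
U: hit
J: miss, evict V, frames {U,Y,J}
Y: hit
D: miss, evict U, frames {Y,J,D}
J: hit
U: miss, evict Y, frames {J,D,U}
Y: miss, evict J, frames {D,U,Y}
D: hit
J: miss, evict D, frames {U,Y,J}
D: miss, evict U, frames {Y,J,D}
J: hit
D: hit
J: hit
Hits: 7.

7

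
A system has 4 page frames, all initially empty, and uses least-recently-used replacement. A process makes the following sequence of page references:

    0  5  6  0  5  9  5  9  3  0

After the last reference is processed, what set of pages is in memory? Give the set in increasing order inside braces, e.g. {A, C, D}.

0: miss, frames [0]
5: miss, frames [0, 5]
6: miss, frames [0, 5, 6]
0: hit
5: hit
9: miss, frames [6, 0, 5, 9]
5: hit
9: hit
3: miss, evict 6, frames [0, 5, 9, 3]
0: hit

{0, 3, 5, 9}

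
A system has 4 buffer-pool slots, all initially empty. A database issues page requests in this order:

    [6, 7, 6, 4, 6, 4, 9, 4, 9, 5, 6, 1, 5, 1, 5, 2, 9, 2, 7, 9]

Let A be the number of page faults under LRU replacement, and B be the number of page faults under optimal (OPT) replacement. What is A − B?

2

Under LRU: F F . F . . F . . F . F . . . F F . F . → 9 faults.
Under OPT: F F . F . . F . . F . F . . . F . . . . → 7 faults.
A − B = 9 − 7 = 2.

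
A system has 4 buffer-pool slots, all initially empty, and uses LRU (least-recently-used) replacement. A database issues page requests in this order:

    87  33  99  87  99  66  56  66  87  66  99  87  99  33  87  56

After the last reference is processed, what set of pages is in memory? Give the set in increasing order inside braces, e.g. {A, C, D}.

87 -> miss, frames (87)
33 -> miss, frames (87 33)
99 -> miss, frames (87 33 99)
87 -> hit
99 -> hit
66 -> miss, frames (33 87 99 66)
56 -> miss, evict 33, frames (87 99 66 56)
66 -> hit
87 -> hit
66 -> hit
99 -> hit
87 -> hit
99 -> hit
33 -> miss, evict 56, frames (66 87 99 33)
87 -> hit
56 -> miss, evict 66, frames (99 33 87 56)

{33, 56, 87, 99}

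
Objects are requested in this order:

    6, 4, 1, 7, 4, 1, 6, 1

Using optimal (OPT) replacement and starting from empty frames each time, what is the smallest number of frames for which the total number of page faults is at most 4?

f=1: 8 faults
f=2: 6 faults
f=3: 5 faults
f=4: 4 faults
Smallest f with faults ≤ 4 is 4.

4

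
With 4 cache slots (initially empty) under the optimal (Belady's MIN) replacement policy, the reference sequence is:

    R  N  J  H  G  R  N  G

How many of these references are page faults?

R: miss, frames (R)
N: miss, frames (R N)
J: miss, frames (R N J)
H: miss, frames (R N J H)
G: miss, evict H, frames (R N J G)
R: hit
N: hit
G: hit
Page faults: 5.

5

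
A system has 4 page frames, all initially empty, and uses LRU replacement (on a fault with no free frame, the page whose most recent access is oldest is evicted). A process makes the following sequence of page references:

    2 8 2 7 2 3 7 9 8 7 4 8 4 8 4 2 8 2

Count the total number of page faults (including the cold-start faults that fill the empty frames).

2 → miss, frames [2]
8 → miss, frames [2, 8]
2 → hit
7 → miss, frames [8, 2, 7]
2 → hit
3 → miss, frames [8, 7, 2, 3]
7 → hit
9 → miss, evict 8, frames [2, 3, 7, 9]
8 → miss, evict 2, frames [3, 7, 9, 8]
7 → hit
4 → miss, evict 3, frames [9, 8, 7, 4]
8 → hit
4 → hit
8 → hit
4 → hit
2 → miss, evict 9, frames [7, 8, 4, 2]
8 → hit
2 → hit
Page faults: 8.

8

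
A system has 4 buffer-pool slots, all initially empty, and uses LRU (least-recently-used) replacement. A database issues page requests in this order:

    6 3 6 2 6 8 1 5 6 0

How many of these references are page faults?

6 -> fault, frames {6}
3 -> fault, frames {6,3}
6 -> hit
2 -> fault, frames {3,6,2}
6 -> hit
8 -> fault, frames {3,2,6,8}
1 -> fault, evict 3, frames {2,6,8,1}
5 -> fault, evict 2, frames {6,8,1,5}
6 -> hit
0 -> fault, evict 8, frames {1,5,6,0}
Page faults: 7.

7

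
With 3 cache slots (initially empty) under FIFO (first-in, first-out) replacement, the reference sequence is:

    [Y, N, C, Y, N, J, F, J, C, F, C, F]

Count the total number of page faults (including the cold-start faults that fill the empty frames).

5

Y: fault, frames [Y]
N: fault, frames [Y, N]
C: fault, frames [Y, N, C]
Y: hit
N: hit
J: fault, evict Y, frames [N, C, J]
F: fault, evict N, frames [C, J, F]
J: hit
C: hit
F: hit
C: hit
F: hit
Page faults: 5.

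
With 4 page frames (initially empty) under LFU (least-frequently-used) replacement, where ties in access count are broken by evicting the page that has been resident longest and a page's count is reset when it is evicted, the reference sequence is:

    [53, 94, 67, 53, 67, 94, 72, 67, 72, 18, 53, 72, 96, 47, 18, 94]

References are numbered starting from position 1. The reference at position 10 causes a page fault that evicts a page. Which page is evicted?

pos 1: 53 → fault, frames (53)
pos 2: 94 → fault, frames (53 94)
pos 3: 67 → fault, frames (53 94 67)
pos 4: 53 → hit
pos 5: 67 → hit
pos 6: 94 → hit
pos 7: 72 → fault, frames (53 94 67 72)
pos 8: 67 → hit
pos 9: 72 → hit
pos 10: 18 → fault, evict 53, frames (94 67 72 18)
At position 10, page 53 is evicted.

53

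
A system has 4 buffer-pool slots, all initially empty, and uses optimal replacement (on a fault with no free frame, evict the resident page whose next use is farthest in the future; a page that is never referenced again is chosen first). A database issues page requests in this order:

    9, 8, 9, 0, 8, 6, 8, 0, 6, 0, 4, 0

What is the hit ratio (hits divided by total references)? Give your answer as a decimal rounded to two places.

9 → fault, frames (9)
8 → fault, frames (9 8)
9 → hit
0 → fault, frames (9 8 0)
8 → hit
6 → fault, frames (9 8 0 6)
8 → hit
0 → hit
6 → hit
0 → hit
4 → fault, evict 6, frames (9 8 0 4)
0 → hit
Hits: 7 of 12 references → 7/12 = 0.5833.

0.58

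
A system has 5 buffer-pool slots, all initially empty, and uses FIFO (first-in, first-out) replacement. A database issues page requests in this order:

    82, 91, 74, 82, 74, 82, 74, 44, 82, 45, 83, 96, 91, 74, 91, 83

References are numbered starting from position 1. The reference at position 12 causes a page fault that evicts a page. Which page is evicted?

pos 1: 82: fault, frames (82)
pos 2: 91: fault, frames (82 91)
pos 3: 74: fault, frames (82 91 74)
pos 4: 82: hit
pos 5: 74: hit
pos 6: 82: hit
pos 7: 74: hit
pos 8: 44: fault, frames (82 91 74 44)
pos 9: 82: hit
pos 10: 45: fault, frames (82 91 74 44 45)
pos 11: 83: fault, evict 82, frames (91 74 44 45 83)
pos 12: 96: fault, evict 91, frames (74 44 45 83 96)
At position 12, page 91 is evicted.

91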